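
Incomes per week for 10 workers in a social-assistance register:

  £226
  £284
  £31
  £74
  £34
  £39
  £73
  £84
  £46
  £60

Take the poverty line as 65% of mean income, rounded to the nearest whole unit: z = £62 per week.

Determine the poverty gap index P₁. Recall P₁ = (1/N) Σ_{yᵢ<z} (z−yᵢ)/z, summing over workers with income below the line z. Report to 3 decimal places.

0.161

Below z: £31, £34, £39, £46, £60 (q = 5 of N = 10).
Relative gaps: (62−31)/62 = 0.5000; (62−34)/62 = 0.4516; (62−39)/62 = 0.3710; (62−46)/62 = 0.2581; (62−60)/62 = 0.0323.
Sum of shortfalls = 1.612903; P₁ averages over all N: 1.612903 / 10 = 0.161.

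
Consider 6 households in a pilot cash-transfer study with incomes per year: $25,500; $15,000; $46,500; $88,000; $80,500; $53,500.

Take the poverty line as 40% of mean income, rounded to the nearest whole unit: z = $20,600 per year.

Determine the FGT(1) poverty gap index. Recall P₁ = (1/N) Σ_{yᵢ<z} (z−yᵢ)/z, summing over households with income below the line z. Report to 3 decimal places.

0.045

Below the line: $15,000 (q = 1 of N = 6).
Shortfall ratios: (20600−15000)/20600 = 0.2718.
Sum of shortfalls = 0.271845; P₁ averages over all N: 0.271845 / 6 = 0.045.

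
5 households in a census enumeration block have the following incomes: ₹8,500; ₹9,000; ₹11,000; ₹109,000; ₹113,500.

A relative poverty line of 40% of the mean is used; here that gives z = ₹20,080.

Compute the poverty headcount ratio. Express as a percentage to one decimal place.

3 of the 5 households have income below ₹20,080.
H = 3/5 = 60.0%.

60.0%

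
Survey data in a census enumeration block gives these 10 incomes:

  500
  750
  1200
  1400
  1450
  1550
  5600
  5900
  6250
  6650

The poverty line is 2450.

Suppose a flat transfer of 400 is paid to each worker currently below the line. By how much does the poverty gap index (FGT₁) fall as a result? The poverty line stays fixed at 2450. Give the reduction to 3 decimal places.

0.098

Before: below the line — 500, 750, 1200, 1400, 1450, 1550; poverty gap index (FGT₁) = 0.32041.
After the 400 transfer: below the line — 900, 1150, 1600, 1800, 1850, 1950; poverty gap index (FGT₁) = 0.22245.
Reduction = 0.32041 − 0.22245 = 0.098.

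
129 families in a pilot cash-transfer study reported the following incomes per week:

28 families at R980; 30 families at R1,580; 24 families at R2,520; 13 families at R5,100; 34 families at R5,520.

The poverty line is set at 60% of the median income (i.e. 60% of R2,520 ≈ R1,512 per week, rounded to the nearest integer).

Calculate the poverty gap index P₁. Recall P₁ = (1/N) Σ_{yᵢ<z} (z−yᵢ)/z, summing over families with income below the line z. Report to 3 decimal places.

0.076

Below the line: 28×R980 (q = 28 of N = 129).
Shortfall ratios: (1512−980)/1512 = 0.3519 (×28).
Σ = 9.851852. Dividing by the full population N = 129 gives P₁ = 0.076.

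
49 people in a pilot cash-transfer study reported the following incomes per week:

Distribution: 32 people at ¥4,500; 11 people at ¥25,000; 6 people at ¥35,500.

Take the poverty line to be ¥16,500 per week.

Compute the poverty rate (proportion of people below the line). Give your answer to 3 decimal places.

32 of the 49 people have income below ¥16,500.
H = 32/49 = 0.653.

0.653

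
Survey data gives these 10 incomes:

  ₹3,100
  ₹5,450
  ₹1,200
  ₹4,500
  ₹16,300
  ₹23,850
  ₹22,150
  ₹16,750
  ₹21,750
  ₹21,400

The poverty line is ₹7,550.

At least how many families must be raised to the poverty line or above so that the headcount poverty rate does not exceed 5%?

Currently q = 4 of N = 10 are below the line (H = 0.400).
A headcount ratio of at most 5% allows at most ⌊0.05 × 10⌋ = 0 poor families.
So at least 4 − 0 = 4 must be lifted.

4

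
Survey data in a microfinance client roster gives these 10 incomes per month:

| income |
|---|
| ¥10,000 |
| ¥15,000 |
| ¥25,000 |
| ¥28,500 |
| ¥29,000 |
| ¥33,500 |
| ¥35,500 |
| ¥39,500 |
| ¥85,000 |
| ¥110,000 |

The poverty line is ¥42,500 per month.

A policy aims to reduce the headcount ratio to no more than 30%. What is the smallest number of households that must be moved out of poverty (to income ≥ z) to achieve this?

Currently q = 8 of N = 10 are below the line (H = 0.800).
A headcount ratio of at most 30% allows at most ⌊0.30 × 10⌋ = 3 poor households.
So at least 8 − 3 = 5 must be lifted.

5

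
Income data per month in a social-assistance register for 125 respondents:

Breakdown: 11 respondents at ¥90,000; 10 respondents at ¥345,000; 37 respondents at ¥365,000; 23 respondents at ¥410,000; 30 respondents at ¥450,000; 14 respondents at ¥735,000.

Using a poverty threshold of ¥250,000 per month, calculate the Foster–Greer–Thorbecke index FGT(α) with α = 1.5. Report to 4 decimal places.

0.0451

Incomes under z: 11×¥90,000 (q = 11 of N = 125).
Shortfall ratios: (250000−90000)/250000 = 0.6400 (×11).
Raised to α = 1.5: 0.51200 (×11).
Sum = 5.632000; FGT(1.5) = 5.632000 / 125 = 0.0451.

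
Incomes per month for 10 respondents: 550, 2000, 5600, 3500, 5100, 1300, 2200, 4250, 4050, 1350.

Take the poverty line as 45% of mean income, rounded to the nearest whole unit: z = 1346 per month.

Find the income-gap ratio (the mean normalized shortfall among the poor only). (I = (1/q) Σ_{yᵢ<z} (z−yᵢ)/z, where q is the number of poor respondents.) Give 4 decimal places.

Below the line: 550, 1300 (q = 2 of N = 10).
Relative gaps: 0.5914, 0.0342; sum = 0.625557.
The income-gap ratio divides by q (the poor only): 0.625557 / 2 = 0.3128.

0.3128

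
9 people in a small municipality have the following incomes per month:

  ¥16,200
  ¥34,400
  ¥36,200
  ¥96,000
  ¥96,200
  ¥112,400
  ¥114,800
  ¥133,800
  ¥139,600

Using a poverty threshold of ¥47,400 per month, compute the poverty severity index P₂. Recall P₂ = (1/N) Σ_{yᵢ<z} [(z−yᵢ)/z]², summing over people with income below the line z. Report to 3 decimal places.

0.063

Poor units: ¥16,200, ¥34,400, ¥36,200 (q = 3 of N = 9).
Shortfall ratios: (47400−16200)/47400 = 0.6582; (47400−34400)/47400 = 0.2743; (47400−36200)/47400 = 0.2363.
Squared: 0.4333; 0.0752; 0.0558.
Sum = 0.564315; P₂ = 0.564315 / 9 = 0.063.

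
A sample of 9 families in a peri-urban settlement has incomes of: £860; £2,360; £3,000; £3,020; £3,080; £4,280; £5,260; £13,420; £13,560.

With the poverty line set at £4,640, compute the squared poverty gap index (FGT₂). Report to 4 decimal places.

0.1412

Poor units: £860, £2,360, £3,000, £3,020, £3,080, £4,280 (q = 6 of N = 9).
Gap ratios (z−y)/z: (4640−860)/4640 = 0.8147; (4640−2360)/4640 = 0.4914; (4640−3000)/4640 = 0.3534; (4640−3020)/4640 = 0.3491; (4640−3080)/4640 = 0.3362; (4640−4280)/4640 = 0.0776.
Squared: 0.6637; 0.2415; 0.1249; 0.1219; 0.1130; 0.0060.
Sum = 1.270994; P₂ = 1.270994 / 9 = 0.1412.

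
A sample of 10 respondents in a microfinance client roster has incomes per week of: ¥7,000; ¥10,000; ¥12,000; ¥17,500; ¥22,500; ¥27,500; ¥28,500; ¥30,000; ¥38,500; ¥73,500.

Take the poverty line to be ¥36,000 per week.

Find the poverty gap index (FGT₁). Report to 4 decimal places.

Below z: ¥7,000, ¥10,000, ¥12,000, ¥17,500, ¥22,500, ¥27,500, ¥28,500, ¥30,000 (q = 8 of N = 10).
Shortfall ratios: (36000−7000)/36000 = 0.8056; (36000−10000)/36000 = 0.7222; (36000−12000)/36000 = 0.6667; (36000−17500)/36000 = 0.5139; (36000−22500)/36000 = 0.3750; (36000−27500)/36000 = 0.2361; (36000−28500)/36000 = 0.2083; (36000−30000)/36000 = 0.1667.
Sum of shortfalls = 3.694444; P₁ averages over all N: 3.694444 / 10 = 0.3694.

0.3694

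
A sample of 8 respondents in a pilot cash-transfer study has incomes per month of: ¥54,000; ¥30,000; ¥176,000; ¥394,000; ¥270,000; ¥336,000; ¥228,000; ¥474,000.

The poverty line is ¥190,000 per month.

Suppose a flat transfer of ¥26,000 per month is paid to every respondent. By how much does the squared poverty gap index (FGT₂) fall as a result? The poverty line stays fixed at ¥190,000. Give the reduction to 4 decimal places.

Before: below the line — ¥30,000, ¥54,000, ¥176,000; squared poverty gap index (FGT₂) = 0.153366.
After the ¥26,000 transfer: below the line — ¥56,000, ¥80,000; squared poverty gap index (FGT₂) = 0.104072.
Reduction = 0.153366 − 0.104072 = 0.0493.

0.0493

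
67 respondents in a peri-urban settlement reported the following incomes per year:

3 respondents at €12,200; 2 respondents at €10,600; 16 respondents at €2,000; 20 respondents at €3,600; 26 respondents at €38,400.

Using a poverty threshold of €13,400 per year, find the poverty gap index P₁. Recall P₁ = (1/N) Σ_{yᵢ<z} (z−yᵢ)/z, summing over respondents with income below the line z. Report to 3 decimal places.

Below the line: 16×€2,000, 20×€3,600, 2×€10,600, 3×€12,200 (q = 41 of N = 67).
Gap ratios (z−y)/z: (13400−2000)/13400 = 0.8507 (×16); (13400−3600)/13400 = 0.7313 (×20); (13400−10600)/13400 = 0.2090 (×2); (13400−12200)/13400 = 0.0896 (×3).
Sum of shortfalls = 28.925373; P₁ averages over all N: 28.925373 / 67 = 0.432.

0.432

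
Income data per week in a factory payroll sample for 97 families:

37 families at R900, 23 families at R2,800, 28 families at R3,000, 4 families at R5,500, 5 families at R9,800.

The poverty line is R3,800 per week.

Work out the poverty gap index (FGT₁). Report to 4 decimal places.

0.4143

Below z: 37×R900, 23×R2,800, 28×R3,000 (q = 88 of N = 97).
Relative gaps: (3800−900)/3800 = 0.7632 (×37); (3800−2800)/3800 = 0.2632 (×23); (3800−3000)/3800 = 0.2105 (×28).
Sum of shortfalls = 40.184211; P₁ averages over all N: 40.184211 / 97 = 0.4143.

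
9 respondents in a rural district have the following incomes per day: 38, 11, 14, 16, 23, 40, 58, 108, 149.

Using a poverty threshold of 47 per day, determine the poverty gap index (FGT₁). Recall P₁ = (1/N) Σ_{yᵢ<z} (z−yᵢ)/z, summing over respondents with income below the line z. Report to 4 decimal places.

Poor units: 11, 14, 16, 23, 38, 40 (q = 6 of N = 9).
Shortfall ratios: (47−11)/47 = 0.7660; (47−14)/47 = 0.7021; (47−16)/47 = 0.6596; (47−23)/47 = 0.5106; (47−38)/47 = 0.1915; (47−40)/47 = 0.1489.
Σ = 2.978723. Dividing by the full population N = 9 gives P₁ = 0.3310.

0.3310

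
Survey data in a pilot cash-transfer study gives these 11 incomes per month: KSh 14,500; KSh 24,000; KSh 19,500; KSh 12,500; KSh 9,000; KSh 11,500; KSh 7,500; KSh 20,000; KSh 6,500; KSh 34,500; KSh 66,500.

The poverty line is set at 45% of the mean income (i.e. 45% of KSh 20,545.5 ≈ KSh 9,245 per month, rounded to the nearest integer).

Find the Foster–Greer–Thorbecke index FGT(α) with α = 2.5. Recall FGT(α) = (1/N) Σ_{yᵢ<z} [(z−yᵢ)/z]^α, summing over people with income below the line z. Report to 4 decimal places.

Below the line: KSh 6,500, KSh 7,500, KSh 9,000 (q = 3 of N = 11).
Gap ratios (z−y)/z: (9245−6500)/9245 = 0.2969; (9245−7500)/9245 = 0.1888; (9245−9000)/9245 = 0.0265.
Raised to α = 2.5: 0.04804; 0.01548; 0.00011.
Sum = 0.063631; FGT(2.5) = 0.063631 / 11 = 0.0058.

0.0058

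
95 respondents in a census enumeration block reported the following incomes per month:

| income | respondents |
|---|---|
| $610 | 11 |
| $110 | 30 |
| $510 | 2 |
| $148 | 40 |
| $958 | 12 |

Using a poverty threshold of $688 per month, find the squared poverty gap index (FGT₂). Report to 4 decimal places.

0.4852

Incomes under z: 30×$110, 40×$148, 2×$510, 11×$610 (q = 83 of N = 95).
Relative gaps: (688−110)/688 = 0.8401 (×30); (688−148)/688 = 0.7849 (×40); (688−510)/688 = 0.2587 (×2); (688−610)/688 = 0.1134 (×11).
Squared: 0.7058 (×30); 0.6160 (×40); 0.0669 (×2); 0.0129 (×11).
Sum = 46.090818; P₂ = 46.090818 / 95 = 0.4852.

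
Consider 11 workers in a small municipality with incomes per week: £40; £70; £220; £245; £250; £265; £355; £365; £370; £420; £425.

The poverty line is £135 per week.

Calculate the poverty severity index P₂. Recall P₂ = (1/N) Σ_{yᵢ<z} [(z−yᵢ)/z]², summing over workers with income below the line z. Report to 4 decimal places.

Poor units: £40, £70 (q = 2 of N = 11).
Shortfall ratios: (135−40)/135 = 0.7037; (135−70)/135 = 0.4815.
Squared: 0.4952; 0.2318.
Sum = 0.727023; P₂ = 0.727023 / 11 = 0.0661.

0.0661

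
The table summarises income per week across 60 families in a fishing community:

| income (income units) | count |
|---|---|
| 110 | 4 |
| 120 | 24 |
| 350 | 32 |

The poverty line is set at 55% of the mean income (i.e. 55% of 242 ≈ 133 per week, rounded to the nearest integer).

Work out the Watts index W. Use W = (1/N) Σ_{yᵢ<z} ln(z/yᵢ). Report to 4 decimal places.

0.0538

Below the line: 4×110, 24×120 (q = 28 of N = 60).
Log shortfalls: ln(133/110) = 0.1899 (×4); ln(133/120) = 0.1029 (×24).
W = 3.228052 / 60 = 0.0538.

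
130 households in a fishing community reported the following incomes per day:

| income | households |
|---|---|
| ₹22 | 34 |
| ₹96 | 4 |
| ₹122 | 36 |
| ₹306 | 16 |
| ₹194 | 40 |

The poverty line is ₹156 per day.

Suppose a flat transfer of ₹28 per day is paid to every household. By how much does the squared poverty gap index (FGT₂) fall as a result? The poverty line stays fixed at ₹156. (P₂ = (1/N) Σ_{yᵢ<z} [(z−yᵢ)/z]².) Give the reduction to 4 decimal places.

0.0882

Before: below the line — 34×₹22, 4×₹96, 36×₹122; squared poverty gap index (FGT₂) = 0.210679.
After the ₹28 transfer: below the line — 34×₹50, 4×₹124, 36×₹150; squared poverty gap index (FGT₂) = 0.122457.
Reduction = 0.210679 − 0.122457 = 0.0882.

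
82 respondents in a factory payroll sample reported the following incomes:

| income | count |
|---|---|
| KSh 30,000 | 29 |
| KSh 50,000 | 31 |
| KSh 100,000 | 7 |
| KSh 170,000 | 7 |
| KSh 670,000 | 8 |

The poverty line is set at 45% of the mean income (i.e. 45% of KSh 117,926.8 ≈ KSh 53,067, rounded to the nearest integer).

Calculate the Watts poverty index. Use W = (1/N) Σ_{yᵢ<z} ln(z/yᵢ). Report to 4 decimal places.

Poor units: 29×KSh 30,000, 31×KSh 50,000 (q = 60 of N = 82).
Log shortfalls: ln(53067/30000) = 0.5704 (×29); ln(53067/50000) = 0.0595 (×31).
W = 18.385879 / 82 = 0.2242.

0.2242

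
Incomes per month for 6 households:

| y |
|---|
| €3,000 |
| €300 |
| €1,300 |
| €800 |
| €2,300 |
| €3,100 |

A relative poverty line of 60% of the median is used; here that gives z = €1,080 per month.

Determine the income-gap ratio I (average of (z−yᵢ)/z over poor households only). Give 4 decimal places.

Incomes under z: €300, €800 (q = 2 of N = 6).
Relative gaps: 0.7222, 0.2593; sum = 0.981481.
The income-gap ratio divides by q (the poor only): 0.981481 / 2 = 0.4907.

0.4907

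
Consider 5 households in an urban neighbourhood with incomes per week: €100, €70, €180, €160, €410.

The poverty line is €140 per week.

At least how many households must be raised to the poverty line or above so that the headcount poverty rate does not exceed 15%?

2

2 of the 5 households are poor, so H = 2/5 = 0.400.
A headcount ratio of at most 15% allows at most ⌊0.15 × 5⌋ = 0 poor households.
So at least 2 − 0 = 2 must be lifted.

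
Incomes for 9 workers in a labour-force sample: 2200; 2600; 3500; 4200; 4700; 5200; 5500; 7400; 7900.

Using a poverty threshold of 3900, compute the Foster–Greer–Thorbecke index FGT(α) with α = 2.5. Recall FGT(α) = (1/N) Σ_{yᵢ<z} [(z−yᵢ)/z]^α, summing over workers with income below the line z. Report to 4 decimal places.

0.0214

Poor units: 2200, 2600, 3500 (q = 3 of N = 9).
Gap ratios (z−y)/z: (3900−2200)/3900 = 0.4359; (3900−2600)/3900 = 0.3333; (3900−3500)/3900 = 0.1026.
Raised to α = 2.5: 0.12545; 0.06415; 0.00337.
Sum = 0.192966; FGT(2.5) = 0.192966 / 9 = 0.0214.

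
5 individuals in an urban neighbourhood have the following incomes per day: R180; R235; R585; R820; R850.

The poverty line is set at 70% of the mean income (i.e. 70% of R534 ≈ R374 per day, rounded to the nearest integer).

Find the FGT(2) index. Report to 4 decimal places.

0.0814

Poor units: R180, R235 (q = 2 of N = 5).
Shortfall ratios: (374−180)/374 = 0.5187; (374−235)/374 = 0.3717.
Squared: 0.2691; 0.1381.
Sum = 0.407196; P₂ = 0.407196 / 5 = 0.0814.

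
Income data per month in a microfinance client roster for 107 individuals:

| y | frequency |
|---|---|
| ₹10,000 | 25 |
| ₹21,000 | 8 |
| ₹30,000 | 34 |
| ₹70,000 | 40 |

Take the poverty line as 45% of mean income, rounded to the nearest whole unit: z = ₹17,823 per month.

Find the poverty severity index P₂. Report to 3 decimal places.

0.045

Incomes under z: 25×₹10,000 (q = 25 of N = 107).
Gap ratios (z−y)/z: (17823−10000)/17823 = 0.4389 (×25).
Squared: 0.1927 (×25).
Sum = 4.816428; P₂ = 4.816428 / 107 = 0.045.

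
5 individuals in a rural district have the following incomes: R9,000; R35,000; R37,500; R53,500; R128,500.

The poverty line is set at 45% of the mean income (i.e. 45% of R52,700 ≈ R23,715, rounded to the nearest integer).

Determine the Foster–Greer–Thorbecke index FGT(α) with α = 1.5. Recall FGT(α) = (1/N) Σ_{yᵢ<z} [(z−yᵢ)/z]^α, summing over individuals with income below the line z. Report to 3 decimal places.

Below the line: R9,000 (q = 1 of N = 5).
Relative gaps: (23715−9000)/23715 = 0.6205.
Raised to α = 1.5: 0.48877.
Sum = 0.488771; FGT(1.5) = 0.488771 / 5 = 0.098.

0.098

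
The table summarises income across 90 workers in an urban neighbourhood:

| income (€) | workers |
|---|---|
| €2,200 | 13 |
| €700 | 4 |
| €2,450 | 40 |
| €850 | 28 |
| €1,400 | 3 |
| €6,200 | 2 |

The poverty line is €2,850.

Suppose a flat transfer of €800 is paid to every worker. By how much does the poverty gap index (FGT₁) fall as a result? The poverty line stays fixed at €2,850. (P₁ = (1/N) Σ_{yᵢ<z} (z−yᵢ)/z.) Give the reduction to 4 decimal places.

Before: below the line — 4×€700, 28×€850, 3×€1,400, 13×€2,200, 40×€2,450; poverty gap index (FGT₁) = 0.364133.
After the €800 transfer: below the line — 4×€1,500, 28×€1,650, 3×€2,200; poverty gap index (FGT₁) = 0.159649.
Reduction = 0.364133 − 0.159649 = 0.2045.

0.2045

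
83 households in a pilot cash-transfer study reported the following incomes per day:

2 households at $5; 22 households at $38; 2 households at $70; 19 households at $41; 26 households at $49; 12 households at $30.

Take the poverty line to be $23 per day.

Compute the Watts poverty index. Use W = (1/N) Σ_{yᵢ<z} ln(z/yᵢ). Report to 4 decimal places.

0.0368

Below z: 2×$5 (q = 2 of N = 83).
Log shortfalls: ln(23/5) = 1.5261 (×2).
W = 3.052113 / 83 = 0.0368.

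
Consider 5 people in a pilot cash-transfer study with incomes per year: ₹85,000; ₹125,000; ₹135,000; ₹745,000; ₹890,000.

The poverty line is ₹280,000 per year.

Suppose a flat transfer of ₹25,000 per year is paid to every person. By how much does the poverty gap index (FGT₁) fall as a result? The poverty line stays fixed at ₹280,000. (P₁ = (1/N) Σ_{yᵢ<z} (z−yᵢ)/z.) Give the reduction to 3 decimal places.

Before: below the line — ₹85,000, ₹125,000, ₹135,000; poverty gap index (FGT₁) = 0.35357.
After the ₹25,000 transfer: below the line — ₹110,000, ₹150,000, ₹160,000; poverty gap index (FGT₁) = 0.30000.
Reduction = 0.35357 − 0.30000 = 0.054.

0.054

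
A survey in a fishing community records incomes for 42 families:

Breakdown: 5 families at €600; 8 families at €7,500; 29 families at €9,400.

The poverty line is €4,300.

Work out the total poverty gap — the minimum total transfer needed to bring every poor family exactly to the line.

€18,500

Incomes under z: 5×€600 (q = 5 of N = 42).
Individual gaps: 5×(4300−600) = 18500.
Aggregate gap = €18,500.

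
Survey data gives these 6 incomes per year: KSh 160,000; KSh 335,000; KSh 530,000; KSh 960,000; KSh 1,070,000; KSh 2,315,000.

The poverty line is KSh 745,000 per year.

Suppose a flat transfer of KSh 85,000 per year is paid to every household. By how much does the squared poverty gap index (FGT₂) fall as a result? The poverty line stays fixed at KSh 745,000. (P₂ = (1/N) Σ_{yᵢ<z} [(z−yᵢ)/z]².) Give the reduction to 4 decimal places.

0.0553

Before: below the line — KSh 160,000, KSh 335,000, KSh 530,000; squared poverty gap index (FGT₂) = 0.167125.
After the KSh 85,000 transfer: below the line — KSh 245,000, KSh 420,000, KSh 615,000; squared poverty gap index (FGT₂) = 0.111864.
Reduction = 0.167125 − 0.111864 = 0.0553.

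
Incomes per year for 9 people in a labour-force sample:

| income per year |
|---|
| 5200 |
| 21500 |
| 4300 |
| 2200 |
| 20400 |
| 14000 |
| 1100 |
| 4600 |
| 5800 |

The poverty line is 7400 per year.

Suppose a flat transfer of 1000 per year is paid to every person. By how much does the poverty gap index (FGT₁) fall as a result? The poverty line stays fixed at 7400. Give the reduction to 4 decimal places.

0.0901

Before: below the line — 1100, 2200, 4300, 4600, 5200, 5800; poverty gap index (FGT₁) = 0.318318.
After the 1000 transfer: below the line — 2100, 3200, 5300, 5600, 6200, 6800; poverty gap index (FGT₁) = 0.228228.
Reduction = 0.318318 − 0.228228 = 0.0901.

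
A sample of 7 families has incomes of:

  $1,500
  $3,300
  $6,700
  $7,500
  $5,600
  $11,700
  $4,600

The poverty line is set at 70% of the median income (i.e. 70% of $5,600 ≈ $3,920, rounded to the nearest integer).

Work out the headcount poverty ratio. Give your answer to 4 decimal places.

0.2857

2 of the 7 families have income below $3,920.
H = 2/7 = 0.2857.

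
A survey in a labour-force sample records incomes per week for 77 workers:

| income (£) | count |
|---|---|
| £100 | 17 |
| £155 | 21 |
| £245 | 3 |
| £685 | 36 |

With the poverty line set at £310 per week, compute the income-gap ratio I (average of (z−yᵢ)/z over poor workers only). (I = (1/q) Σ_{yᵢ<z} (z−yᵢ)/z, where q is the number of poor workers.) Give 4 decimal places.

0.5523

Incomes under z: 17×£100, 21×£155, 3×£245 (q = 41 of N = 77).
Shortfall ratios (z−y)/z: 0.6774 (×17), 0.5000 (×21), 0.2097 (×3); sum = 22.645161.
I averages over the q = 41 poor units only: 22.645161 / 41 = 0.5523.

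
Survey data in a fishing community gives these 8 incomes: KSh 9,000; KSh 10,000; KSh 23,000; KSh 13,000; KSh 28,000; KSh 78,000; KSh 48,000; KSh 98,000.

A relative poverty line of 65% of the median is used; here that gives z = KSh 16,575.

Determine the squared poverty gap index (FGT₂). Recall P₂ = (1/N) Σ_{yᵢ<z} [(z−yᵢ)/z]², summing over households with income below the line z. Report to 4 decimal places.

Below the line: KSh 9,000, KSh 10,000, KSh 13,000 (q = 3 of N = 8).
Normalized shortfalls: (16575−9000)/16575 = 0.4570; (16575−10000)/16575 = 0.3967; (16575−13000)/16575 = 0.2157.
Squared: 0.2089; 0.1574; 0.0465.
Sum = 0.412738; P₂ = 0.412738 / 8 = 0.0516.

0.0516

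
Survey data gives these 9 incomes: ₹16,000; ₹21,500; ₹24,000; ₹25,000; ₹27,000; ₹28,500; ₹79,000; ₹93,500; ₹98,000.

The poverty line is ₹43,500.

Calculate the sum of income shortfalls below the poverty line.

Incomes under z: ₹16,000, ₹21,500, ₹24,000, ₹25,000, ₹27,000, ₹28,500 (q = 6 of N = 9).
Individual gaps: 43500−16000 = 27500; 43500−21500 = 22000; 43500−24000 = 19500; 43500−25000 = 18500; 43500−27000 = 16500; 43500−28500 = 15000.
Aggregate gap = ₹119,000.

₹119,000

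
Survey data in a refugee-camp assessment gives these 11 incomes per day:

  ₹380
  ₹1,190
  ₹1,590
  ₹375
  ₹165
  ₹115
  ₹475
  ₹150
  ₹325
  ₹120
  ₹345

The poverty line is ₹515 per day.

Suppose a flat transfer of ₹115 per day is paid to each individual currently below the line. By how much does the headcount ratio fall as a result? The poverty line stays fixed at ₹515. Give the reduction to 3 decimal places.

Before: below the line — ₹115, ₹120, ₹150, ₹165, ₹325, ₹345, ₹375, ₹380, ₹475; headcount ratio = 0.81818.
After the ₹115 transfer: below the line — ₹230, ₹235, ₹265, ₹280, ₹440, ₹460, ₹490, ₹495; headcount ratio = 0.72727.
Reduction = 0.81818 − 0.72727 = 0.091.

0.091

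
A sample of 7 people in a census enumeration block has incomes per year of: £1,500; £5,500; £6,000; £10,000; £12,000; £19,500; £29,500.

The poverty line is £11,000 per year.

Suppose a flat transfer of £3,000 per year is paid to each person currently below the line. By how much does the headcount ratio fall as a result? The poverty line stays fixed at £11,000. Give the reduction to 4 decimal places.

0.1429

Before: below the line — £1,500, £5,500, £6,000, £10,000; headcount ratio = 0.571429.
After the £3,000 transfer: below the line — £4,500, £8,500, £9,000; headcount ratio = 0.428571.
Reduction = 0.571429 − 0.428571 = 0.1429.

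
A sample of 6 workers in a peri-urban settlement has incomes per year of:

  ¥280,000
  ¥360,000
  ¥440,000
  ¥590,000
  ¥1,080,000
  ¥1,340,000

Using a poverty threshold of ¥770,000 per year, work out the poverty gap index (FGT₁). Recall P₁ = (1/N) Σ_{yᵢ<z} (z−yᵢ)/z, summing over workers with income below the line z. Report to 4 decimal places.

Incomes under z: ¥280,000, ¥360,000, ¥440,000, ¥590,000 (q = 4 of N = 6).
Shortfall ratios: (770000−280000)/770000 = 0.6364; (770000−360000)/770000 = 0.5325; (770000−440000)/770000 = 0.4286; (770000−590000)/770000 = 0.2338.
Sum of shortfalls = 1.831169; P₁ averages over all N: 1.831169 / 6 = 0.3052.

0.3052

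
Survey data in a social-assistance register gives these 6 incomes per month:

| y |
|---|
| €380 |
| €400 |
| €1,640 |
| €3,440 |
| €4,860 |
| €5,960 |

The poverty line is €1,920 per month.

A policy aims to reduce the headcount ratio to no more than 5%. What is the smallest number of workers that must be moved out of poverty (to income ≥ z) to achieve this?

3 of the 6 workers are poor, so H = 3/6 = 0.500.
A headcount ratio of at most 5% allows at most ⌊0.05 × 6⌋ = 0 poor workers.
So at least 3 − 0 = 3 must be lifted.

3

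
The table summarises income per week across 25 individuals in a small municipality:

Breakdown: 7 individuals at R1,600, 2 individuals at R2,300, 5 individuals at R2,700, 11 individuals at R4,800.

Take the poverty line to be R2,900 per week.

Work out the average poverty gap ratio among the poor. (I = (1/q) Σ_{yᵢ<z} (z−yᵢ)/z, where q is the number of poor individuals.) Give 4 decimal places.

0.2783

Below the line: 7×R1,600, 2×R2,300, 5×R2,700 (q = 14 of N = 25).
Relative gaps: 0.4483 (×7), 0.2069 (×2), 0.0690 (×5); sum = 3.896552.
The income-gap ratio divides by q (the poor only): 3.896552 / 14 = 0.2783.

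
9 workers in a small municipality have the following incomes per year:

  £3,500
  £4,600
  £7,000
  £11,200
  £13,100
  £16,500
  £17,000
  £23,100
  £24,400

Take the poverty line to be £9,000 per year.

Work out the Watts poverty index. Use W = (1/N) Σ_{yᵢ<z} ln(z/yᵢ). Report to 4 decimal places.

Poor units: £3,500, £4,600, £7,000 (q = 3 of N = 9).
Log shortfalls: ln(9000/3500) = 0.9445; ln(9000/4600) = 0.6712; ln(9000/7000) = 0.2513.
W = 1.866944 / 9 = 0.2074.

0.2074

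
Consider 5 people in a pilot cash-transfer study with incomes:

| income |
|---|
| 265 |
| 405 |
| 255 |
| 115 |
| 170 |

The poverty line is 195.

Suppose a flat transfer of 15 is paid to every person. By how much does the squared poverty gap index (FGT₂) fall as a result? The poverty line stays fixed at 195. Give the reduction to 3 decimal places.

Before: below the line — 115, 170; squared poverty gap index (FGT₂) = 0.03695.
After the 15 transfer: below the line — 130, 185; squared poverty gap index (FGT₂) = 0.02275.
Reduction = 0.03695 − 0.02275 = 0.014.

0.014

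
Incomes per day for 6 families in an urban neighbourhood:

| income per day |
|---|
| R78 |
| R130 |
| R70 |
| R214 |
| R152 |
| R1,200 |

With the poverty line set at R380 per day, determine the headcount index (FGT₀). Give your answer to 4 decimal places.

0.8333

5 of the 6 families have income below R380.
H = 5/6 = 0.8333.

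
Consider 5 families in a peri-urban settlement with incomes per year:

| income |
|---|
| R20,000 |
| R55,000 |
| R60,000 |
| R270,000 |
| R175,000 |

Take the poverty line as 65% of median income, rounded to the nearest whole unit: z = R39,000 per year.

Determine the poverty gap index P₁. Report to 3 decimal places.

Incomes under z: R20,000 (q = 1 of N = 5).
Shortfall ratios: (39000−20000)/39000 = 0.4872.
Sum of shortfalls = 0.487179; P₁ averages over all N: 0.487179 / 5 = 0.097.

0.097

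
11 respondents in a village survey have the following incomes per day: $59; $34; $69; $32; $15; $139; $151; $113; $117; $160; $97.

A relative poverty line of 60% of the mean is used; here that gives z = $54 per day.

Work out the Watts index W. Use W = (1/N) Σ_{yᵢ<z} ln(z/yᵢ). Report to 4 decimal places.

0.2061

Incomes under z: $15, $32, $34 (q = 3 of N = 11).
Log shortfalls: ln(54/15) = 1.2809; ln(54/32) = 0.5232; ln(54/34) = 0.4626.
W = 2.266806 / 11 = 0.2061.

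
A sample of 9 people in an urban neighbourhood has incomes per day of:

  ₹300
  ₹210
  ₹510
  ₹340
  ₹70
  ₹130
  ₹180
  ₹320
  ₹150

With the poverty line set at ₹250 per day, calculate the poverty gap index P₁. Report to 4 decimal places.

0.2267

Poor units: ₹70, ₹130, ₹150, ₹180, ₹210 (q = 5 of N = 9).
Relative gaps: (250−70)/250 = 0.7200; (250−130)/250 = 0.4800; (250−150)/250 = 0.4000; (250−180)/250 = 0.2800; (250−210)/250 = 0.1600.
Σ = 2.040000. Dividing by the full population N = 9 gives P₁ = 0.2267.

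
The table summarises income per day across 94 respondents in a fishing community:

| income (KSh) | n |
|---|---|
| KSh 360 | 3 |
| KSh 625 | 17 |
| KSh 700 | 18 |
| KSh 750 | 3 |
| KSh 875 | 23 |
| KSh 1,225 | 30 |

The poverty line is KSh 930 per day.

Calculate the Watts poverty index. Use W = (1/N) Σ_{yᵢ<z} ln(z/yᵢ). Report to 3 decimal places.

0.178

Incomes under z: 3×KSh 360, 17×KSh 625, 18×KSh 700, 3×KSh 750, 23×KSh 875 (q = 64 of N = 94).
ln(z/y) terms: ln(930/360) = 0.9491 (×3); ln(930/625) = 0.3974 (×17); ln(930/700) = 0.2841 (×18); ln(930/750) = 0.2151 (×3); ln(930/875) = 0.0610 (×23).
W = 16.764908 / 94 = 0.178.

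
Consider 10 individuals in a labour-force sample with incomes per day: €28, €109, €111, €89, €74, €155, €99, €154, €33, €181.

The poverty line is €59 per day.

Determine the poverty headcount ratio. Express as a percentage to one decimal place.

20.0%

2 of the 10 individuals have income below €59.
H = 2/10 = 20.0%.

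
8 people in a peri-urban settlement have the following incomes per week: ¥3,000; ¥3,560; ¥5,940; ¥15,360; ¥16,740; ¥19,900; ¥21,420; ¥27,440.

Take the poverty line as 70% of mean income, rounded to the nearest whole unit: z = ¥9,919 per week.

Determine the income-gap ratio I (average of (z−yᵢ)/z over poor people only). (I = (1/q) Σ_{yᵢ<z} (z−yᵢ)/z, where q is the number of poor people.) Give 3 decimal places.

0.580

Incomes under z: ¥3,000, ¥3,560, ¥5,940 (q = 3 of N = 8).
Relative gaps: 0.6976, 0.6411, 0.4011; sum = 1.739792.
I averages over the q = 3 poor units only: 1.739792 / 3 = 0.580.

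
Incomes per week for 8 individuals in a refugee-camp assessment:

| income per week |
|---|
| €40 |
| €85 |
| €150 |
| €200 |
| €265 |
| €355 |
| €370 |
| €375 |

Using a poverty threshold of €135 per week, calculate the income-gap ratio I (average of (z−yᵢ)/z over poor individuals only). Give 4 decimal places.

0.5370

Incomes under z: €40, €85 (q = 2 of N = 8).
Shortfall ratios (z−y)/z: 0.7037, 0.3704; sum = 1.074074.
I averages over the q = 2 poor units only: 1.074074 / 2 = 0.5370.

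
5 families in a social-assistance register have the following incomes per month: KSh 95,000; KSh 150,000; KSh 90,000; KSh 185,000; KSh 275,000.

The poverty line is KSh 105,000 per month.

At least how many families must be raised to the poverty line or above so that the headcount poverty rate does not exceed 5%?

2

2 of the 5 families are poor, so H = 2/5 = 0.400.
A headcount ratio of at most 5% allows at most ⌊0.05 × 5⌋ = 0 poor families.
So at least 2 − 0 = 2 must be lifted.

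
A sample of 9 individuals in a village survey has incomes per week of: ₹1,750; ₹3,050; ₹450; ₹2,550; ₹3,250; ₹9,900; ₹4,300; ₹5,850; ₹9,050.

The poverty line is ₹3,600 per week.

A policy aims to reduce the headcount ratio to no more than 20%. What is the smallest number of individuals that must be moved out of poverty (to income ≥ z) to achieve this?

Currently q = 5 of N = 9 are below the line (H = 0.556).
A headcount ratio of at most 20% allows at most ⌊0.20 × 9⌋ = 1 poor individuals.
So at least 5 − 1 = 4 must be lifted.

4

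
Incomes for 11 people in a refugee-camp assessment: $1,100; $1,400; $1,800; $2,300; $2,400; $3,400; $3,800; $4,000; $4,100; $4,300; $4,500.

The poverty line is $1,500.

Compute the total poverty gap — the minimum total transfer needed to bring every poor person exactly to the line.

$500

Incomes under z: $1,100, $1,400 (q = 2 of N = 11).
Individual gaps: 1500−1100 = 400; 1500−1400 = 100.
Aggregate gap = $500.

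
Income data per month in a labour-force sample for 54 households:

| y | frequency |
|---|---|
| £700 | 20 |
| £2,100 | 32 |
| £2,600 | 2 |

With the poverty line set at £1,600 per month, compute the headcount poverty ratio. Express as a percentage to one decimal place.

20 of the 54 households have income below £1,600.
H = 20/54 = 37.0%.

37.0%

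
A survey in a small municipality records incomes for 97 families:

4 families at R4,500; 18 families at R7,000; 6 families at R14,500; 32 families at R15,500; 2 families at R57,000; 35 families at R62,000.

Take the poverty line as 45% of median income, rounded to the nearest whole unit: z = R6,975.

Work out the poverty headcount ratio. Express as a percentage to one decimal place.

4 of the 97 families have income below R6,975.
H = 4/97 = 4.1%.

4.1%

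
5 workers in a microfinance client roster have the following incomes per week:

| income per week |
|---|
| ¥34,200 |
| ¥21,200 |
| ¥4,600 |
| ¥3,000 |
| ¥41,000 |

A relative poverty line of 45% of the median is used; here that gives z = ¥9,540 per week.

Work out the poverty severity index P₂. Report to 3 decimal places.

0.148

Below the line: ¥3,000, ¥4,600 (q = 2 of N = 5).
Gap ratios (z−y)/z: (9540−3000)/9540 = 0.6855; (9540−4600)/9540 = 0.5178.
Squared: 0.4700; 0.2681.
Sum = 0.738095; P₂ = 0.738095 / 5 = 0.148.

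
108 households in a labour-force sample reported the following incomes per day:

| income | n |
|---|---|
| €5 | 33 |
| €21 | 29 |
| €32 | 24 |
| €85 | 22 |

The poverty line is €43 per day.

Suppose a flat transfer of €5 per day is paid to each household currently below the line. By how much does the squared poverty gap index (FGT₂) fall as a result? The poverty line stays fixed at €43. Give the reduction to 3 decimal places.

0.097

Before: below the line — 33×€5, 29×€21, 24×€32; squared poverty gap index (FGT₂) = 0.32346.
After the €5 transfer: below the line — 33×€10, 29×€26, 24×€37; squared poverty gap index (FGT₂) = 0.22626.
Reduction = 0.32346 − 0.22626 = 0.097.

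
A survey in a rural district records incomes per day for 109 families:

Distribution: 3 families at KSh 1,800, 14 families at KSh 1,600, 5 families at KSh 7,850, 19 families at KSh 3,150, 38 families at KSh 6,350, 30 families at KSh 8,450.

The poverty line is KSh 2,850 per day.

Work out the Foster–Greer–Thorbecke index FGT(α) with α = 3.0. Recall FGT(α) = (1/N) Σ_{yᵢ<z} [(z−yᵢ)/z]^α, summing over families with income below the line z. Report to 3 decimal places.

0.012

Poor units: 14×KSh 1,600, 3×KSh 1,800 (q = 17 of N = 109).
Relative gaps: (2850−1600)/2850 = 0.4386 (×14); (2850−1800)/2850 = 0.3684 (×3).
Raised to α = 3.0: 0.08437 (×14); 0.05001 (×3).
Sum = 1.331222; FGT(3.0) = 1.331222 / 109 = 0.012.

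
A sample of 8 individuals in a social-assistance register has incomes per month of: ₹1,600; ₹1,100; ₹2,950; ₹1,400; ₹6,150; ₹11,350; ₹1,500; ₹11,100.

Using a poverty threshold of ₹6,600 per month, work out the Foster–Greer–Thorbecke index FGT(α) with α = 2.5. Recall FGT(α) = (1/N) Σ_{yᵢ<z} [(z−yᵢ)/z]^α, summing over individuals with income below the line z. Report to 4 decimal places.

0.3048

Incomes under z: ₹1,100, ₹1,400, ₹1,500, ₹1,600, ₹2,950, ₹6,150 (q = 6 of N = 8).
Normalized shortfalls: (6600−1100)/6600 = 0.8333; (6600−1400)/6600 = 0.7879; (6600−1500)/6600 = 0.7727; (6600−1600)/6600 = 0.7576; (6600−2950)/6600 = 0.5530; (6600−6150)/6600 = 0.0682.
Raised to α = 2.5: 0.63394; 0.55100; 0.52489; 0.49953; 0.22744; 0.00121.
Sum = 2.438012; FGT(2.5) = 2.438012 / 8 = 0.3048.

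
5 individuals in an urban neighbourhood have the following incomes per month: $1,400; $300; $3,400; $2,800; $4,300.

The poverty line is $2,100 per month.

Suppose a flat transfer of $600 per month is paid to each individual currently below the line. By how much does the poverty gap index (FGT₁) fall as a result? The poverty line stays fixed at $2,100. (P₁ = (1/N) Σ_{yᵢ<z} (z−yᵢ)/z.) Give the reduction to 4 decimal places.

0.1143

Before: below the line — $300, $1,400; poverty gap index (FGT₁) = 0.238095.
After the $600 transfer: below the line — $900, $2,000; poverty gap index (FGT₁) = 0.123810.
Reduction = 0.238095 − 0.123810 = 0.1143.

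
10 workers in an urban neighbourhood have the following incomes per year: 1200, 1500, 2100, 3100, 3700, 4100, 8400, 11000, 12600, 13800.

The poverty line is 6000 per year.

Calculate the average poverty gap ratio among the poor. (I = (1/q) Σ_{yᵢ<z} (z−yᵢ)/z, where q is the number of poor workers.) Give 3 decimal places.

Below the line: 1200, 1500, 2100, 3100, 3700, 4100 (q = 6 of N = 10).
Shortfall ratios (z−y)/z: 0.8000, 0.7500, 0.6500, 0.4833, 0.3833, 0.3167; sum = 3.383333.
The income-gap ratio divides by q (the poor only): 3.383333 / 6 = 0.564.

0.564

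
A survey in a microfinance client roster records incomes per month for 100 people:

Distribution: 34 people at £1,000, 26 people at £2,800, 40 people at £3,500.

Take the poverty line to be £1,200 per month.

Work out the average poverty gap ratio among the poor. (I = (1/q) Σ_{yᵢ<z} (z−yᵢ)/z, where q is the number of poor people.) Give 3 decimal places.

Incomes under z: 34×£1,000 (q = 34 of N = 100).
Shortfall ratios (z−y)/z: 0.1667 (×34); sum = 5.666667.
The income-gap ratio divides by q (the poor only): 5.666667 / 34 = 0.167.

0.167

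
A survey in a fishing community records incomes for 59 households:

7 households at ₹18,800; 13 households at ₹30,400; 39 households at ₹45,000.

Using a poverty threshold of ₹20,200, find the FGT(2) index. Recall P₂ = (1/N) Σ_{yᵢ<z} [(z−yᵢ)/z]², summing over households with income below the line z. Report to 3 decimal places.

Below z: 7×₹18,800 (q = 7 of N = 59).
Shortfall ratios: (20200−18800)/20200 = 0.0693 (×7).
Squared: 0.0048 (×7).
Sum = 0.033624; P₂ = 0.033624 / 59 = 0.001.

0.001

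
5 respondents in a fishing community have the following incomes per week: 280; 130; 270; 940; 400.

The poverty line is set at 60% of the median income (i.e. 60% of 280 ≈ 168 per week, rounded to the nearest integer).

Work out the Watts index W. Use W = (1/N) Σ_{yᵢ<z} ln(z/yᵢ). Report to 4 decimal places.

Below the line: 130 (q = 1 of N = 5).
Log gaps: ln(168/130) = 0.2564.
W = 0.256430 / 5 = 0.0513.

0.0513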